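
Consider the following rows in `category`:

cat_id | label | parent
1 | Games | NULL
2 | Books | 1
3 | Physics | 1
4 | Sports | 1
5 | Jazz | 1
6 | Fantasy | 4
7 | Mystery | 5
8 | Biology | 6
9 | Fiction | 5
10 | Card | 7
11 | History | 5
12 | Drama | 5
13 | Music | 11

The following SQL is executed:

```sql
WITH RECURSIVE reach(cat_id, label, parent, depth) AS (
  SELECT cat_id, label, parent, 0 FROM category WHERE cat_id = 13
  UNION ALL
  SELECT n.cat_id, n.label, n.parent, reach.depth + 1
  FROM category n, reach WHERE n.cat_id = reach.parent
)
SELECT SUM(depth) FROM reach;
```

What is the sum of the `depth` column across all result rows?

Base: cat_id=13 (Music), parent=11, depth 0.
Iteration 1: join on cat_id=11 -> History (id 11, parent=5, depth 1).
Iteration 2: join on cat_id=5 -> Jazz (id 5, parent=1, depth 2).
Iteration 3: join on cat_id=1 -> Games (id 1, parent=NULL, depth 3).
Iteration 4: parent is NULL; no match; recursion stops.
SUM(depth) = 0 + 1 + 2 + 3 = 6.

6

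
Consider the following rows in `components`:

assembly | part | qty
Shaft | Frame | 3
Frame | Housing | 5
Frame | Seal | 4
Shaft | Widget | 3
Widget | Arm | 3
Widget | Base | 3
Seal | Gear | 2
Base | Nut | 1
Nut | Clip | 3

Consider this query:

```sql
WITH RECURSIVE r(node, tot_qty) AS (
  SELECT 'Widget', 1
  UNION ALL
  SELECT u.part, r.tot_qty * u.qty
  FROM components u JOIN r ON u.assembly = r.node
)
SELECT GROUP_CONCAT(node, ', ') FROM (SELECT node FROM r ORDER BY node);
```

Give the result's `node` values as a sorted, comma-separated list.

Base: (Widget, tot_qty=1).
Iteration 1: components of {Widget} -> Arm = 1*3 = 3, Base = 1*3 = 3.
Iteration 2: components of {Arm,Base} -> Nut = 3*1 = 3.
Iteration 3: components of {Nut} -> Clip = 3*3 = 9.
Iteration 4: no further components; recursion stops.

Arm, Base, Clip, Nut, Widget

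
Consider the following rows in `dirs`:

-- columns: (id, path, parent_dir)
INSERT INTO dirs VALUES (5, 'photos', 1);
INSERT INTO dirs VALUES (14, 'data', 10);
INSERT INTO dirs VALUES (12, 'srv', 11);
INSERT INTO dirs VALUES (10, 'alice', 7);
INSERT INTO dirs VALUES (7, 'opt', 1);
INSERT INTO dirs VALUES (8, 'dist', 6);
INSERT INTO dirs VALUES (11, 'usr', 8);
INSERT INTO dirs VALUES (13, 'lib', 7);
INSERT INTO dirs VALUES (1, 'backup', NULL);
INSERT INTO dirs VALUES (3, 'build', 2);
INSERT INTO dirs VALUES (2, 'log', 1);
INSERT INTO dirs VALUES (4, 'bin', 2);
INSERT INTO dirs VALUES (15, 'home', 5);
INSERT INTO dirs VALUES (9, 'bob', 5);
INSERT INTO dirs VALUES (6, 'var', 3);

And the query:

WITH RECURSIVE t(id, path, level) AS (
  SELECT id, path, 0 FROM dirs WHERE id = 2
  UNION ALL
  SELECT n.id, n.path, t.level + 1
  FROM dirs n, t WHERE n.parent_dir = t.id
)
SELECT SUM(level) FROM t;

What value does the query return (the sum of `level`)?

16

Base: id=2 (log) at level 0.
Iteration 1: rows with parent_dir in {2} -> build (id 3, level 1), bin (id 4, level 1).
Iteration 2: rows with parent_dir in {3,4} -> var (id 6, level 2).
Iteration 3: rows with parent_dir in {6} -> dist (id 8, level 3).
Iteration 4: rows with parent_dir in {8} -> usr (id 11, level 4).
Iteration 5: rows with parent_dir in {11} -> srv (id 12, level 5).
Iteration 6: no rows with parent_dir in {12}; recursion stops.
SUM(level) = 0 + 1 + 1 + 2 + 3 + 4 + 5 = 16.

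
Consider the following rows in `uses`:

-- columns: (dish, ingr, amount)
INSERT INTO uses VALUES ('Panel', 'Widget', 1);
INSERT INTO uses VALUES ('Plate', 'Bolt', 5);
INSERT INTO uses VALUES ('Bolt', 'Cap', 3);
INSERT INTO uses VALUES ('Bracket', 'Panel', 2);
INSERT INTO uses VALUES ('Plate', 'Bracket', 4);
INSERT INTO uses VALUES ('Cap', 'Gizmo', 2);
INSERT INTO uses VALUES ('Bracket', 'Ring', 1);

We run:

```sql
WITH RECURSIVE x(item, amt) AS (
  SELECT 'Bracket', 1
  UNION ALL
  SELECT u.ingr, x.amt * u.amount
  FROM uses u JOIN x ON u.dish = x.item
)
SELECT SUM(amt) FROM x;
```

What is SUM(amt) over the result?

6

Base: (Bracket, amt=1).
Iteration 1: components of {Bracket} -> Panel = 1*2 = 2, Ring = 1*1 = 1.
Iteration 2: components of {Panel,Ring} -> Widget = 2*1 = 2.
Iteration 3: no further components; recursion stops.
SUM(amt) = 1 + 2 + 1 + 2 = 6.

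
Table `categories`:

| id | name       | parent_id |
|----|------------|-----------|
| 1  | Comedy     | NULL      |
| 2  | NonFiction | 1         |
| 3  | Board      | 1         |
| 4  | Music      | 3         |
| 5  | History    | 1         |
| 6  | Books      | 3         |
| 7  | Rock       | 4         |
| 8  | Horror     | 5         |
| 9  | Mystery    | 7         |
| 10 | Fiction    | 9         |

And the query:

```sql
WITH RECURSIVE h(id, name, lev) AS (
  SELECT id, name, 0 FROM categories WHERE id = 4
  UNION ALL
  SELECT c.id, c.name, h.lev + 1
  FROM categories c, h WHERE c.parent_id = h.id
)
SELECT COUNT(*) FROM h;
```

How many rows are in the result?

4

Base: id=4 (Music) at lev 0.
Iteration 1: rows with parent_id in {4} -> Rock (id 7, lev 1).
Iteration 2: rows with parent_id in {7} -> Mystery (id 9, lev 2).
Iteration 3: rows with parent_id in {9} -> Fiction (id 10, lev 3).
Iteration 4: no rows with parent_id in {10}; recursion stops.
Total rows emitted: 4.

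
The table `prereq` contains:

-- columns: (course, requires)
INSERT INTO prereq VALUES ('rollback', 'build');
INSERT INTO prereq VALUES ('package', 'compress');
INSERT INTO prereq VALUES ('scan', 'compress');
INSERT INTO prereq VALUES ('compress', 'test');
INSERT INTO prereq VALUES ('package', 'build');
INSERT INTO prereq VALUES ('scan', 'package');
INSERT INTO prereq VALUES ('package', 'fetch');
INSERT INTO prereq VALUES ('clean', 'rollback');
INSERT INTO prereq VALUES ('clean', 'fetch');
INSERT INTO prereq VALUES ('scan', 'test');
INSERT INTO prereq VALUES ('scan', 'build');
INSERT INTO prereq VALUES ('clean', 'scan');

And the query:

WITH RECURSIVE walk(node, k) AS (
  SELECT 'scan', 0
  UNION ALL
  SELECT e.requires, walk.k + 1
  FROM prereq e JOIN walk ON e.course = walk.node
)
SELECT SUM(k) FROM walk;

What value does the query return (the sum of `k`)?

Base: (scan, k=0).
Iteration 1: edges from {scan} -> (build, k=1), (compress, k=1), (package, k=1), (test, k=1).
Iteration 2: edges from {build,compress,package,test} -> (build, k=2), (compress, k=2), (fetch, k=2), (test, k=2).
Iteration 3: edges from {build,compress,fetch,test} -> (test, k=3).
Iteration 4: no outgoing edges from {test}; recursion stops.
SUM(k) = 0 + 1 + 1 + 1 + 1 + 2 + 2 + 2 + 2 + 3 = 15.

15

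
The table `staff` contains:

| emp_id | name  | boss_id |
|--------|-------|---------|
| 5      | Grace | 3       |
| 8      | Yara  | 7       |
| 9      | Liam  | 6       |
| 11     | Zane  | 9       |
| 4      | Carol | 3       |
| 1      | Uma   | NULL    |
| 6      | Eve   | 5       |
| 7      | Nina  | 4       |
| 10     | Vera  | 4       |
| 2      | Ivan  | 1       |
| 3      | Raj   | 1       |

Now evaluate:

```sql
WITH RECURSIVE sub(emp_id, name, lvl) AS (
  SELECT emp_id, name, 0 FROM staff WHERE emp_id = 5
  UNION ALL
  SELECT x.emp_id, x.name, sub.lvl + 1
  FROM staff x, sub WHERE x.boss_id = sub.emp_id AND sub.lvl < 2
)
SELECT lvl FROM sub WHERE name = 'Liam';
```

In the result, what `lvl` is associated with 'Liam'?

Base: emp_id=5 (Grace) at lvl 0.
Iteration 1: rows with boss_id in {5} -> Eve (id 6, lvl 1).
Iteration 2: rows with boss_id in {6} -> Liam (id 9, lvl 2).
Iteration 3: lvl < 2 fails for all current rows; recursion stops.

2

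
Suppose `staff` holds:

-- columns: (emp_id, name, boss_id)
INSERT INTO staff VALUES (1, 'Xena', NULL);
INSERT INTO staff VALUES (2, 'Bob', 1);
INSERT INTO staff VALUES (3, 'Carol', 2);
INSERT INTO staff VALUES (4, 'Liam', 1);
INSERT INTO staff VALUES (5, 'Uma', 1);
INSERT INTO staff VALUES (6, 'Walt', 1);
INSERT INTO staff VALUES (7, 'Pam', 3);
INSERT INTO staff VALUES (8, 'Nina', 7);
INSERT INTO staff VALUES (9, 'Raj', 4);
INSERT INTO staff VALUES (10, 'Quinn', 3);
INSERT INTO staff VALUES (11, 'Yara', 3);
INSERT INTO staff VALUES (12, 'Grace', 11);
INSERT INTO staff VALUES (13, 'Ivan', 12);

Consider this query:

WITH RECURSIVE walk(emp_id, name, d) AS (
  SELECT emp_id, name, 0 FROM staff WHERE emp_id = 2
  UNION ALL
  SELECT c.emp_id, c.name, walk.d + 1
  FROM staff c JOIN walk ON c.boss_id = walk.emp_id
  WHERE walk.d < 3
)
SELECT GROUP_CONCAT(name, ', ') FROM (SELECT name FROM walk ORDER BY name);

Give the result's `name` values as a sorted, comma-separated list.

Bob, Carol, Grace, Nina, Pam, Quinn, Yara

Base: emp_id=2 (Bob) at d 0.
Iteration 1: rows with boss_id in {2} -> Carol (id 3, d 1).
Iteration 2: rows with boss_id in {3} -> Pam (id 7, d 2), Quinn (id 10, d 2), Yara (id 11, d 2).
Iteration 3: rows with boss_id in {7,10,11} -> Nina (id 8, d 3), Grace (id 12, d 3).
Iteration 4: d < 3 fails for all current rows; recursion stops.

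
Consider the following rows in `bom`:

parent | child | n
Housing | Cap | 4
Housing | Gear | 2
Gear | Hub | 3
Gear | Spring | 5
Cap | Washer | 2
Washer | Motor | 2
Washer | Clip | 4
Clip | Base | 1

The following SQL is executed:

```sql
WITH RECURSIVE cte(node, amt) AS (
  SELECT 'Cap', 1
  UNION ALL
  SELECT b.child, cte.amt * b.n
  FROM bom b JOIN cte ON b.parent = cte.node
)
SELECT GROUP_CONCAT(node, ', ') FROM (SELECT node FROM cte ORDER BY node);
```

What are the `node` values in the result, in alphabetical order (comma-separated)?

Base, Cap, Clip, Motor, Washer

Base: (Cap, amt=1).
Iteration 1: components of {Cap} -> Washer = 1*2 = 2.
Iteration 2: components of {Washer} -> Clip = 2*4 = 8, Motor = 2*2 = 4.
Iteration 3: components of {Clip,Motor} -> Base = 8*1 = 8.
Iteration 4: no further components; recursion stops.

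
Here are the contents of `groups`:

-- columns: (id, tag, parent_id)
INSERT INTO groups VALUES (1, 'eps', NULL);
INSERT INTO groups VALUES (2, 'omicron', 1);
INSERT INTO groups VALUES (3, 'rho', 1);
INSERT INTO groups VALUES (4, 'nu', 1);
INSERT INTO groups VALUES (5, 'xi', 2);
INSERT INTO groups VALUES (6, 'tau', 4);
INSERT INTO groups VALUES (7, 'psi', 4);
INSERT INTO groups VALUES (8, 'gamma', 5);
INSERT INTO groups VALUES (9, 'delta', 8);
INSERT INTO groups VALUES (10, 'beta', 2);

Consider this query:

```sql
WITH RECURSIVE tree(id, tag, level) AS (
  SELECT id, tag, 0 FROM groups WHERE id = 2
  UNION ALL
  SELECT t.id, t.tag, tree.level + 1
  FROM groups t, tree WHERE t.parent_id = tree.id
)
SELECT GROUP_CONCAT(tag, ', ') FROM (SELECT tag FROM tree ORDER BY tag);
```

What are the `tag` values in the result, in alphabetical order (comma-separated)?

Base: id=2 (omicron) at level 0.
Iteration 1: rows with parent_id in {2} -> xi (id 5, level 1), beta (id 10, level 1).
Iteration 2: rows with parent_id in {5,10} -> gamma (id 8, level 2).
Iteration 3: rows with parent_id in {8} -> delta (id 9, level 3).
Iteration 4: no rows with parent_id in {9}; recursion stops.

beta, delta, gamma, omicron, xi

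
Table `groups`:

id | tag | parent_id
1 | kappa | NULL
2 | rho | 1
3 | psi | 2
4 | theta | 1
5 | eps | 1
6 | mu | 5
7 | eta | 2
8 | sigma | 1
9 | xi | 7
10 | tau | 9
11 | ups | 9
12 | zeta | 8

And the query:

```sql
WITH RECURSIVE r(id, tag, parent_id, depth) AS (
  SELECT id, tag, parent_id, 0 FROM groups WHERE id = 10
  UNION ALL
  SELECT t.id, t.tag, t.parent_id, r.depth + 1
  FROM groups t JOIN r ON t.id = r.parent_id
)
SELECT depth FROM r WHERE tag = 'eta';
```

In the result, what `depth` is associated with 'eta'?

2

Base: id=10 (tau), parent_id=9, depth 0.
Iteration 1: join on id=9 -> xi (id 9, parent_id=7, depth 1).
Iteration 2: join on id=7 -> eta (id 7, parent_id=2, depth 2).
Iteration 3: join on id=2 -> rho (id 2, parent_id=1, depth 3).
Iteration 4: join on id=1 -> kappa (id 1, parent_id=NULL, depth 4).
Iteration 5: parent_id is NULL; no match; recursion stops.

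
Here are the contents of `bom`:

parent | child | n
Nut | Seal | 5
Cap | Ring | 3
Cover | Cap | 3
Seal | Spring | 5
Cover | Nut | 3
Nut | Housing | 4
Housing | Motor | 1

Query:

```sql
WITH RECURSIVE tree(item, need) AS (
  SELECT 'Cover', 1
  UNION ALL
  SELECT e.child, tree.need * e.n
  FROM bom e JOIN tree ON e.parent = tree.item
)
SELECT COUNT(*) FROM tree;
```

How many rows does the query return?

Base: (Cover, need=1).
Iteration 1: components of {Cover} -> Cap = 1*3 = 3, Nut = 1*3 = 3.
Iteration 2: components of {Cap,Nut} -> Housing = 3*4 = 12, Ring = 3*3 = 9, Seal = 3*5 = 15.
Iteration 3: components of {Housing,Ring,Seal} -> Motor = 12*1 = 12, Spring = 15*5 = 75.
Iteration 4: no further components; recursion stops.
Total rows emitted: 8.

8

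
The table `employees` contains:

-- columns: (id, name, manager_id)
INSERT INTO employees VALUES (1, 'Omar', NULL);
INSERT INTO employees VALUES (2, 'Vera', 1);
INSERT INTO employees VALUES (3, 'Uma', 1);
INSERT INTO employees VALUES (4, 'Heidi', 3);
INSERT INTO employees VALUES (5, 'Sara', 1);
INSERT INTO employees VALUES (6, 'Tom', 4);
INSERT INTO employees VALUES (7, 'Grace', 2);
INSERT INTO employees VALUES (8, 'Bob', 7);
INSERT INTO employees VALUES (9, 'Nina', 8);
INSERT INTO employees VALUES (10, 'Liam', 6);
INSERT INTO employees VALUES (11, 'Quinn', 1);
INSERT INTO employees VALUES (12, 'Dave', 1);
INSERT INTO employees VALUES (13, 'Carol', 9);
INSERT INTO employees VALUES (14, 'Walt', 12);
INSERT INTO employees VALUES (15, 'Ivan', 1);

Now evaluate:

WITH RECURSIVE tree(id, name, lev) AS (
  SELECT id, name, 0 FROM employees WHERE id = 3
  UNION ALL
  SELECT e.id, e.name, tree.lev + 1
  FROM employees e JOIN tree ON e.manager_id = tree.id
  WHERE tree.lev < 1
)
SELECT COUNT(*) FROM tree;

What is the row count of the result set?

2

Base: id=3 (Uma) at lev 0.
Iteration 1: rows with manager_id in {3} -> Heidi (id 4, lev 1).
Iteration 2: lev < 1 fails for all current rows; recursion stops.
Total rows emitted: 2.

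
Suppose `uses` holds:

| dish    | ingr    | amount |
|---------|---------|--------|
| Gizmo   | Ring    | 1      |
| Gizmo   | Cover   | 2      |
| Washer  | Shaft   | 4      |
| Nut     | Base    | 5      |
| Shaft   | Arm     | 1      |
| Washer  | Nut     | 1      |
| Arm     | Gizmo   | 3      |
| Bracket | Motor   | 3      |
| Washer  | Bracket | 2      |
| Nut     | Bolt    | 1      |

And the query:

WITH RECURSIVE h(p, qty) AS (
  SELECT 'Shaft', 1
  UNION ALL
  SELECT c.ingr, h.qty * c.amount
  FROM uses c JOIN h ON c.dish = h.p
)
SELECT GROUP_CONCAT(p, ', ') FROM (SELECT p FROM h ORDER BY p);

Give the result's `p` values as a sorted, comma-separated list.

Arm, Cover, Gizmo, Ring, Shaft

Base: (Shaft, qty=1).
Iteration 1: components of {Shaft} -> Arm = 1*1 = 1.
Iteration 2: components of {Arm} -> Gizmo = 1*3 = 3.
Iteration 3: components of {Gizmo} -> Cover = 3*2 = 6, Ring = 3*1 = 3.
Iteration 4: no further components; recursion stops.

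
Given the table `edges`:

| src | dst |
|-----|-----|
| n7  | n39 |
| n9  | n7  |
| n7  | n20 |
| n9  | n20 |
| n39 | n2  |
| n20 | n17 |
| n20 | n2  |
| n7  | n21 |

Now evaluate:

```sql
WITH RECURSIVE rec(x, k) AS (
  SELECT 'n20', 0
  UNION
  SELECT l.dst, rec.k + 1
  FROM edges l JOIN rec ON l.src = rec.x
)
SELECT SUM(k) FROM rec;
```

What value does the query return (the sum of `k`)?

2

Base: (n20, k=0).
Iteration 1: edges from {n20} -> (n17, k=1), (n2, k=1).
Iteration 2: no outgoing edges from {n17,n2}; recursion stops.
SUM(k) = 0 + 1 + 1 = 2.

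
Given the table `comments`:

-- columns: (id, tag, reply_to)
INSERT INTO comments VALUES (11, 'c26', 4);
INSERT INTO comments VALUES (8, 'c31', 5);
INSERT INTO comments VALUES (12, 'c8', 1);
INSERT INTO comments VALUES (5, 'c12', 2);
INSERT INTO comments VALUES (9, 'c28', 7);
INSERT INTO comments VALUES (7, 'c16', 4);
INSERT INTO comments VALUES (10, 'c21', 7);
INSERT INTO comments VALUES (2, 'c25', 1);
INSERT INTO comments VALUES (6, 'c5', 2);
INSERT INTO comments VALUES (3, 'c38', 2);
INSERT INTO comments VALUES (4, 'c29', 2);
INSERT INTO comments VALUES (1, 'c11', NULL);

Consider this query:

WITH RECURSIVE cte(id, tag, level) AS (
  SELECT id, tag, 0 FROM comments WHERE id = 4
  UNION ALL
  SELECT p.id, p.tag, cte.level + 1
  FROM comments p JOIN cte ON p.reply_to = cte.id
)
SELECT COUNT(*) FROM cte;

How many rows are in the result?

Base: id=4 (c29) at level 0.
Iteration 1: rows with reply_to in {4} -> c16 (id 7, level 1), c26 (id 11, level 1).
Iteration 2: rows with reply_to in {7,11} -> c28 (id 9, level 2), c21 (id 10, level 2).
Iteration 3: no rows with reply_to in {9,10}; recursion stops.
Total rows emitted: 5.

5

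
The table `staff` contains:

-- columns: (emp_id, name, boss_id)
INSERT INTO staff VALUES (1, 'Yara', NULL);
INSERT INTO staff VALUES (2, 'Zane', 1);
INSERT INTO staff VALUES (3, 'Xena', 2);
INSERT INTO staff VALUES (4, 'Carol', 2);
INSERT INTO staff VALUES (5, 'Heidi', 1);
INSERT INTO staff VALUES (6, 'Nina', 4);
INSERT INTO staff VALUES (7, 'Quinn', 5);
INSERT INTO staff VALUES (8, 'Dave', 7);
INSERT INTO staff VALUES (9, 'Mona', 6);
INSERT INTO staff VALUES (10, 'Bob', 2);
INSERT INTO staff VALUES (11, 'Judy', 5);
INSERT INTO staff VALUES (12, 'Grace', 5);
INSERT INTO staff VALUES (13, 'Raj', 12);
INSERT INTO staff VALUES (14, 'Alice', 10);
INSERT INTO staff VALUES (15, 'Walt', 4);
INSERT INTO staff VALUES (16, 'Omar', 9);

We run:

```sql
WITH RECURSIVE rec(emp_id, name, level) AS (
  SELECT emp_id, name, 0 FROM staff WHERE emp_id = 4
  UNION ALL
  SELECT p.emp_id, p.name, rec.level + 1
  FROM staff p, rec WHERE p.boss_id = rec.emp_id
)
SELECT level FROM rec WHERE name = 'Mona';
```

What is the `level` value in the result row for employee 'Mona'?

Base: emp_id=4 (Carol) at level 0.
Iteration 1: rows with boss_id in {4} -> Nina (id 6, level 1), Walt (id 15, level 1).
Iteration 2: rows with boss_id in {6,15} -> Mona (id 9, level 2).
Iteration 3: rows with boss_id in {9} -> Omar (id 16, level 3).
Iteration 4: no rows with boss_id in {16}; recursion stops.

2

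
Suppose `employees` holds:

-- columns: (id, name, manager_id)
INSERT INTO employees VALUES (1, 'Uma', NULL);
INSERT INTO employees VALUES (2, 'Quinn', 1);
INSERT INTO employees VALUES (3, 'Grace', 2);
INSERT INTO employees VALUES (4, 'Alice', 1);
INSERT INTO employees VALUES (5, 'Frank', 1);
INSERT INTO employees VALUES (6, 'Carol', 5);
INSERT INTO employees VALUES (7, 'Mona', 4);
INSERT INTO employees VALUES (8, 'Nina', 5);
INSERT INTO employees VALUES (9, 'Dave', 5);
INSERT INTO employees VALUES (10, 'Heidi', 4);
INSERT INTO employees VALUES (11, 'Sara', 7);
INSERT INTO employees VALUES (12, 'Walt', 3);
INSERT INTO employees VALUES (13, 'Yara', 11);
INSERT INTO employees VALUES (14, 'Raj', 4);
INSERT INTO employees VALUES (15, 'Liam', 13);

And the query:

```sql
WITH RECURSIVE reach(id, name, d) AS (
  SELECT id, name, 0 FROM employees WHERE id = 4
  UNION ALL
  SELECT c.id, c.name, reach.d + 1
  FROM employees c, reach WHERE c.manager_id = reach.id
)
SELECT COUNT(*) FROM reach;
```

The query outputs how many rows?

Base: id=4 (Alice) at d 0.
Iteration 1: rows with manager_id in {4} -> Mona (id 7, d 1), Heidi (id 10, d 1), Raj (id 14, d 1).
Iteration 2: rows with manager_id in {7,10,14} -> Sara (id 11, d 2).
Iteration 3: rows with manager_id in {11} -> Yara (id 13, d 3).
Iteration 4: rows with manager_id in {13} -> Liam (id 15, d 4).
Iteration 5: no rows with manager_id in {15}; recursion stops.
Total rows emitted: 7.

7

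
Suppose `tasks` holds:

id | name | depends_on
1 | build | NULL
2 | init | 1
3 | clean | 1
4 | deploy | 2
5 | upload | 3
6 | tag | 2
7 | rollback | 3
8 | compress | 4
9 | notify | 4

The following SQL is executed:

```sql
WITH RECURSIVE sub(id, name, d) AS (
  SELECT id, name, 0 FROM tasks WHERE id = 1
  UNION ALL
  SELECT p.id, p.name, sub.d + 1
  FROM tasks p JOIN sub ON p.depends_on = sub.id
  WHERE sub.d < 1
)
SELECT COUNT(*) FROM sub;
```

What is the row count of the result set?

Base: id=1 (build) at d 0.
Iteration 1: rows with depends_on in {1} -> init (id 2, d 1), clean (id 3, d 1).
Iteration 2: d < 1 fails for all current rows; recursion stops.
Total rows emitted: 3.

3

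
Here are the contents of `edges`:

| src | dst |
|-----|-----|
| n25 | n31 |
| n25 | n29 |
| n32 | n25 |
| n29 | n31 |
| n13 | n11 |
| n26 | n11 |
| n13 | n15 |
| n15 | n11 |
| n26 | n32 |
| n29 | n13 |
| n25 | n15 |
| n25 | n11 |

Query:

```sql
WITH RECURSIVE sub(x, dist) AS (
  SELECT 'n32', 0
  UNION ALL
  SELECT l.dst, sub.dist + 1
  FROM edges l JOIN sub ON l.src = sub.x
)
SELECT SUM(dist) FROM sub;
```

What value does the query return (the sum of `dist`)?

31

Base: (n32, dist=0).
Iteration 1: edges from {n32} -> (n25, dist=1).
Iteration 2: edges from {n25} -> (n11, dist=2), (n15, dist=2), (n29, dist=2), (n31, dist=2).
Iteration 3: edges from {n11,n15,n29,n31} -> (n11, dist=3), (n13, dist=3), (n31, dist=3).
Iteration 4: edges from {n11,n13,n31} -> (n11, dist=4), (n15, dist=4).
Iteration 5: edges from {n11,n15} -> (n11, dist=5).
Iteration 6: no outgoing edges from {n11}; recursion stops.
SUM(dist) = 0 + 1 + 2 + 2 + 2 + 2 + 3 + 3 + 3 + 4 + 4 + 5 = 31.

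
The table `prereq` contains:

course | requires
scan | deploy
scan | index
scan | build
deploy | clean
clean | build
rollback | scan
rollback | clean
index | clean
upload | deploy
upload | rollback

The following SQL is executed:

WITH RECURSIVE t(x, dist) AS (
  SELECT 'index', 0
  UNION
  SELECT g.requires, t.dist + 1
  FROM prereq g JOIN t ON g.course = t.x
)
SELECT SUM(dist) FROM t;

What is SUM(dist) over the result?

Base: (index, dist=0).
Iteration 1: edges from {index} -> (clean, dist=1).
Iteration 2: edges from {clean} -> (build, dist=2).
Iteration 3: no outgoing edges from {build}; recursion stops.
SUM(dist) = 0 + 1 + 2 = 3.

3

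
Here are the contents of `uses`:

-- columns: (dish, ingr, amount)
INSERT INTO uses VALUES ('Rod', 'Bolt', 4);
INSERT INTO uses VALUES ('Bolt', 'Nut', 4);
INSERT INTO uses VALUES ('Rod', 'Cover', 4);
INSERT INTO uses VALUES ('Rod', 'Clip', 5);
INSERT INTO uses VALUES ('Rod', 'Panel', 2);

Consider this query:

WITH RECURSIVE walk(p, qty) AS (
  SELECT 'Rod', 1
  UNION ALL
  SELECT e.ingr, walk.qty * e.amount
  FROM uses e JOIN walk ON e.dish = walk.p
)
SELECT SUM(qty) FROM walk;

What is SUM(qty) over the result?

32

Base: (Rod, qty=1).
Iteration 1: components of {Rod} -> Bolt = 1*4 = 4, Clip = 1*5 = 5, Cover = 1*4 = 4, Panel = 1*2 = 2.
Iteration 2: components of {Bolt,Clip,Cover,Panel} -> Nut = 4*4 = 16.
Iteration 3: no further components; recursion stops.
SUM(qty) = 1 + 4 + 4 + 5 + 2 + 16 = 32.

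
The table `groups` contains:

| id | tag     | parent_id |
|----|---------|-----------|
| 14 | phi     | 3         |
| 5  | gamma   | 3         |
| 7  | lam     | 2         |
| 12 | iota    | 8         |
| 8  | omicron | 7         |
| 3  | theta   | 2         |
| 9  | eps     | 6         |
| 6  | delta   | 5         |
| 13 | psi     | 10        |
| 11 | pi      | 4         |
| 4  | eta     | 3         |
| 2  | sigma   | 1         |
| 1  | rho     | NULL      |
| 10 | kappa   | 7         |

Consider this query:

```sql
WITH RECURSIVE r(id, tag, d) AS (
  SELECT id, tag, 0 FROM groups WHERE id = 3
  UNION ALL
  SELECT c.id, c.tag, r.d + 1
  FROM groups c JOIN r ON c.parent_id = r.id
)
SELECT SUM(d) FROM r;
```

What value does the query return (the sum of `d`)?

Base: id=3 (theta) at d 0.
Iteration 1: rows with parent_id in {3} -> eta (id 4, d 1), gamma (id 5, d 1), phi (id 14, d 1).
Iteration 2: rows with parent_id in {4,5,14} -> delta (id 6, d 2), pi (id 11, d 2).
Iteration 3: rows with parent_id in {6,11} -> eps (id 9, d 3).
Iteration 4: no rows with parent_id in {9}; recursion stops.
SUM(d) = 0 + 1 + 1 + 1 + 2 + 2 + 3 = 10.

10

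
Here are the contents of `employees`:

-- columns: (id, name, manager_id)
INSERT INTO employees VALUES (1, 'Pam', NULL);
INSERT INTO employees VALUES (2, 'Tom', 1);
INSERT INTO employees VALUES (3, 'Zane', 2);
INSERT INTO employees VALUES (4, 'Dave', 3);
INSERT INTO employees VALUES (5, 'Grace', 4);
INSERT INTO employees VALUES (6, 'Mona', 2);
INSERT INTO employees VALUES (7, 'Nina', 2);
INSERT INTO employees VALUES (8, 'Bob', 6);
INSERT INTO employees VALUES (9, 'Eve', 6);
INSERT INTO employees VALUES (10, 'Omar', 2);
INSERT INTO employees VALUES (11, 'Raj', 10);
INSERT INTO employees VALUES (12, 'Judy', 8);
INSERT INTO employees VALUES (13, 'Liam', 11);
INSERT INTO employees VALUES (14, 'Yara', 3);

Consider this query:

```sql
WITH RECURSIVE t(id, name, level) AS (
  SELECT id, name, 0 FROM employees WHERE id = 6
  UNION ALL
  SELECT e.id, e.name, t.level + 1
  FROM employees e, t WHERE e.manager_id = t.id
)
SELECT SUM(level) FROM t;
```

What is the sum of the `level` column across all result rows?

Base: id=6 (Mona) at level 0.
Iteration 1: rows with manager_id in {6} -> Bob (id 8, level 1), Eve (id 9, level 1).
Iteration 2: rows with manager_id in {8,9} -> Judy (id 12, level 2).
Iteration 3: no rows with manager_id in {12}; recursion stops.
SUM(level) = 0 + 1 + 1 + 2 = 4.

4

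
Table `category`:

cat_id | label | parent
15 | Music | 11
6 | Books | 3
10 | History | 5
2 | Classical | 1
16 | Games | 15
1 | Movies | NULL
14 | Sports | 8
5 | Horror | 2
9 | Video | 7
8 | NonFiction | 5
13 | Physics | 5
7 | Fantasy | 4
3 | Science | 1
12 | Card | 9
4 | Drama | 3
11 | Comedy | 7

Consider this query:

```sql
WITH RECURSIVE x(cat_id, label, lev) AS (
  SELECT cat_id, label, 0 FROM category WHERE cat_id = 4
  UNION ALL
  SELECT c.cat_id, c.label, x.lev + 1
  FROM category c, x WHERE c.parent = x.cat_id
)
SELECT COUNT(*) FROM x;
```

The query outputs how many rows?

Base: cat_id=4 (Drama) at lev 0.
Iteration 1: rows with parent in {4} -> Fantasy (id 7, lev 1).
Iteration 2: rows with parent in {7} -> Video (id 9, lev 2), Comedy (id 11, lev 2).
Iteration 3: rows with parent in {9,11} -> Card (id 12, lev 3), Music (id 15, lev 3).
Iteration 4: rows with parent in {12,15} -> Games (id 16, lev 4).
Iteration 5: no rows with parent in {16}; recursion stops.
Total rows emitted: 7.

7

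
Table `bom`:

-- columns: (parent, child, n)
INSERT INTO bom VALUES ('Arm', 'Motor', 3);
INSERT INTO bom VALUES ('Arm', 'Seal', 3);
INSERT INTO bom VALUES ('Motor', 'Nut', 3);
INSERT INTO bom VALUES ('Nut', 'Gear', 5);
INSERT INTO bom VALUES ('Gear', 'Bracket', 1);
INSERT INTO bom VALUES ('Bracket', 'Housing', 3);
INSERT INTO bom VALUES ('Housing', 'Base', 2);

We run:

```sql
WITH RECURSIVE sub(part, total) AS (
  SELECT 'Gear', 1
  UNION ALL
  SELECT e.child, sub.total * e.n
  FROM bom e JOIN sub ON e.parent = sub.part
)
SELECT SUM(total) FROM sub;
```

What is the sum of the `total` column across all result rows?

11

Base: (Gear, total=1).
Iteration 1: components of {Gear} -> Bracket = 1*1 = 1.
Iteration 2: components of {Bracket} -> Housing = 1*3 = 3.
Iteration 3: components of {Housing} -> Base = 3*2 = 6.
Iteration 4: no further components; recursion stops.
SUM(total) = 1 + 1 + 3 + 6 = 11.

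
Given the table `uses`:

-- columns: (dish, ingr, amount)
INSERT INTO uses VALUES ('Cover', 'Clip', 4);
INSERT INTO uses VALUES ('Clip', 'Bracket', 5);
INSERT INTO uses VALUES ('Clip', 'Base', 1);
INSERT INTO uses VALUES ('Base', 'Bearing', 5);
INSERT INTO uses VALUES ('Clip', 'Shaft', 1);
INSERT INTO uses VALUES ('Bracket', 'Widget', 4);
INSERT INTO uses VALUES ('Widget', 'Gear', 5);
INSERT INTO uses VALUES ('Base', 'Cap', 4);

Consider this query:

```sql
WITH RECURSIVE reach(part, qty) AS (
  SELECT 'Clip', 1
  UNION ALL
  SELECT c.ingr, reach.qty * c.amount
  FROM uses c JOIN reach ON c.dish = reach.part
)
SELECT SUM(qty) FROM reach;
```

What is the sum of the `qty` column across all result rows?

137

Base: (Clip, qty=1).
Iteration 1: components of {Clip} -> Base = 1*1 = 1, Bracket = 1*5 = 5, Shaft = 1*1 = 1.
Iteration 2: components of {Base,Bracket,Shaft} -> Bearing = 1*5 = 5, Cap = 1*4 = 4, Widget = 5*4 = 20.
Iteration 3: components of {Bearing,Cap,Widget} -> Gear = 20*5 = 100.
Iteration 4: no further components; recursion stops.
SUM(qty) = 1 + 5 + 1 + 1 + 20 + 5 + 4 + 100 = 137.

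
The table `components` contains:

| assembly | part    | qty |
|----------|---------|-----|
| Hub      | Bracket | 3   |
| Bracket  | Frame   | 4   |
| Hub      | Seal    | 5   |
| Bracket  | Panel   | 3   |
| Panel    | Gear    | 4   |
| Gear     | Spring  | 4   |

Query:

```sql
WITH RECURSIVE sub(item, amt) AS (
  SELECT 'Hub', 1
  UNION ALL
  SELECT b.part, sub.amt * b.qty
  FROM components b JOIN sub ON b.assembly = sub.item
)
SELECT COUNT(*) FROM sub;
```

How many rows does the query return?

7

Base: (Hub, amt=1).
Iteration 1: components of {Hub} -> Bracket = 1*3 = 3, Seal = 1*5 = 5.
Iteration 2: components of {Bracket,Seal} -> Frame = 3*4 = 12, Panel = 3*3 = 9.
Iteration 3: components of {Frame,Panel} -> Gear = 9*4 = 36.
Iteration 4: components of {Gear} -> Spring = 36*4 = 144.
Iteration 5: no further components; recursion stops.
Total rows emitted: 7.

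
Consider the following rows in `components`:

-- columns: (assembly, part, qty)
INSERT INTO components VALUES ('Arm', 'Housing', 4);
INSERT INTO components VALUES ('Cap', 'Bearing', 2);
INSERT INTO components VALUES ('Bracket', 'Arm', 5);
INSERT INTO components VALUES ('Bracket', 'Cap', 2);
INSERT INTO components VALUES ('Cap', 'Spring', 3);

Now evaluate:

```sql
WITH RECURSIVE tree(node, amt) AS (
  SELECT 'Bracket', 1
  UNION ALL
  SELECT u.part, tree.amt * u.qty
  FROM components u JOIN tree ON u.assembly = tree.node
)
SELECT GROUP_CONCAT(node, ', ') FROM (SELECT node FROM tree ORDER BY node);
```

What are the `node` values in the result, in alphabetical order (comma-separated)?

Arm, Bearing, Bracket, Cap, Housing, Spring

Base: (Bracket, amt=1).
Iteration 1: components of {Bracket} -> Arm = 1*5 = 5, Cap = 1*2 = 2.
Iteration 2: components of {Arm,Cap} -> Bearing = 2*2 = 4, Housing = 5*4 = 20, Spring = 2*3 = 6.
Iteration 3: no further components; recursion stops.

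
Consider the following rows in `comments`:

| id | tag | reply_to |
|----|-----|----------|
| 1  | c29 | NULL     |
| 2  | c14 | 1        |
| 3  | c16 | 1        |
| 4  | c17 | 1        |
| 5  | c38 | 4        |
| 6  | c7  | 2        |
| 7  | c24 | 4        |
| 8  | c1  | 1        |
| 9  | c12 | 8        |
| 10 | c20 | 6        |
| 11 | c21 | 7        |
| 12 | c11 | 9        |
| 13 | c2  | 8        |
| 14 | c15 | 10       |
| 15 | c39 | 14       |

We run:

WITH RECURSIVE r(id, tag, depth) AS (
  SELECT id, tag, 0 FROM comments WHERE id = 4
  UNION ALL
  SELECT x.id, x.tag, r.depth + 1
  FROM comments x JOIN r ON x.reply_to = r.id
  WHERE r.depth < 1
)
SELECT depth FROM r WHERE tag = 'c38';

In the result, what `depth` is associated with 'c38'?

Base: id=4 (c17) at depth 0.
Iteration 1: rows with reply_to in {4} -> c38 (id 5, depth 1), c24 (id 7, depth 1).
Iteration 2: depth < 1 fails for all current rows; recursion stops.

1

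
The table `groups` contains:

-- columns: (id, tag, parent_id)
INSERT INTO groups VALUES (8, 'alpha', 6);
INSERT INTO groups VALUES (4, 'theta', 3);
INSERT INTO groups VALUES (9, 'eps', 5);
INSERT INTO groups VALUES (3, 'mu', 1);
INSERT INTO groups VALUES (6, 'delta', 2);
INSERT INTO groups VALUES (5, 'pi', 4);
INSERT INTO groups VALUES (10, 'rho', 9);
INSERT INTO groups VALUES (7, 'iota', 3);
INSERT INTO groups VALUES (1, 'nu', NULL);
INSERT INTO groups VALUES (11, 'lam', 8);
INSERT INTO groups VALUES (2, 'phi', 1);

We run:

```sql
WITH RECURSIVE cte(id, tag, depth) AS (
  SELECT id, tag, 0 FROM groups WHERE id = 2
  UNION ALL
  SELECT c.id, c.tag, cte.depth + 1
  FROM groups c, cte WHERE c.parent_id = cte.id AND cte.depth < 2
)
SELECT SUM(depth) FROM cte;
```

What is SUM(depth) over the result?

Base: id=2 (phi) at depth 0.
Iteration 1: rows with parent_id in {2} -> delta (id 6, depth 1).
Iteration 2: rows with parent_id in {6} -> alpha (id 8, depth 2).
Iteration 3: depth < 2 fails for all current rows; recursion stops.
SUM(depth) = 0 + 1 + 2 = 3.

3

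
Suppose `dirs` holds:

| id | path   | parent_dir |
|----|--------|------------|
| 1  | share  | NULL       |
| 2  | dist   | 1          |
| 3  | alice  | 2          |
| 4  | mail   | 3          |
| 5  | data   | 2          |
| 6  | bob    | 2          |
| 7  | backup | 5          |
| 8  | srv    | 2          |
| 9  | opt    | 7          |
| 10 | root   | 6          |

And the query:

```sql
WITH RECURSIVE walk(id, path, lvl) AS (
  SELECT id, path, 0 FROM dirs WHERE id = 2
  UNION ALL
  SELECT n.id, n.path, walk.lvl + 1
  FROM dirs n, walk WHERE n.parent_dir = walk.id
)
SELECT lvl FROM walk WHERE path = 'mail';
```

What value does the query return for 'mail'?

Base: id=2 (dist) at lvl 0.
Iteration 1: rows with parent_dir in {2} -> alice (id 3, lvl 1), data (id 5, lvl 1), bob (id 6, lvl 1), srv (id 8, lvl 1).
Iteration 2: rows with parent_dir in {3,5,6,8} -> mail (id 4, lvl 2), backup (id 7, lvl 2), root (id 10, lvl 2).
Iteration 3: rows with parent_dir in {4,7,10} -> opt (id 9, lvl 3).
Iteration 4: no rows with parent_dir in {9}; recursion stops.

2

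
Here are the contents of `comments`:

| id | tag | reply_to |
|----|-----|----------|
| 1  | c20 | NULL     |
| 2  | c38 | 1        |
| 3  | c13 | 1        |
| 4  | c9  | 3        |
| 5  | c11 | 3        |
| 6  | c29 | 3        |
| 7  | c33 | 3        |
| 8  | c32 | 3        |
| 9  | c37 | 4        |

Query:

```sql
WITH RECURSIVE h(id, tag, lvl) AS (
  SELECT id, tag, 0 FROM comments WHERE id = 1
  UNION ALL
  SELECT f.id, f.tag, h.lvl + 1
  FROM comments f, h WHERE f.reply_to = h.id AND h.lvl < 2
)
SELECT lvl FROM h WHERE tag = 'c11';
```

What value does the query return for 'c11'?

Base: id=1 (c20) at lvl 0.
Iteration 1: rows with reply_to in {1} -> c38 (id 2, lvl 1), c13 (id 3, lvl 1).
Iteration 2: rows with reply_to in {2,3} -> c9 (id 4, lvl 2), c11 (id 5, lvl 2), c29 (id 6, lvl 2), c33 (id 7, lvl 2), c32 (id 8, lvl 2).
Iteration 3: lvl < 2 fails for all current rows; recursion stops.

2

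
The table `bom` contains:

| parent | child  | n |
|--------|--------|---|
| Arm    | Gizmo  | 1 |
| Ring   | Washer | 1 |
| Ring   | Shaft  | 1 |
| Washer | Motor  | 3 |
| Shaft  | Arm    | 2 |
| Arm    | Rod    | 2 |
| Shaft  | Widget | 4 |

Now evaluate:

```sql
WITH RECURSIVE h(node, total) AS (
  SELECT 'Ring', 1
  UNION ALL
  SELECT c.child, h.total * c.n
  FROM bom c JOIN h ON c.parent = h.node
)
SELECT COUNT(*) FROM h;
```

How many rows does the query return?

8

Base: (Ring, total=1).
Iteration 1: components of {Ring} -> Shaft = 1*1 = 1, Washer = 1*1 = 1.
Iteration 2: components of {Shaft,Washer} -> Arm = 1*2 = 2, Motor = 1*3 = 3, Widget = 1*4 = 4.
Iteration 3: components of {Arm,Motor,Widget} -> Gizmo = 2*1 = 2, Rod = 2*2 = 4.
Iteration 4: no further components; recursion stops.
Total rows emitted: 8.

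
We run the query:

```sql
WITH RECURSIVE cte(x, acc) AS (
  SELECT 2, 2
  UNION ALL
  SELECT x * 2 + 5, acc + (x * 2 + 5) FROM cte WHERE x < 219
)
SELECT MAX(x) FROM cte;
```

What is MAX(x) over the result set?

219

Base: x=2, acc=2.
Iteration 1: 2 < 219 holds -> x = 2 * 2 + 5 = 9, acc = 2 + 9 = 11.
Iteration 2: 9 < 219 holds -> x = 9 * 2 + 5 = 23, acc = 11 + 23 = 34.
Iteration 3: 23 < 219 holds -> x = 23 * 2 + 5 = 51, acc = 34 + 51 = 85.
Iteration 4: 51 < 219 holds -> x = 51 * 2 + 5 = 107, acc = 85 + 107 = 192.
Iteration 5: 107 < 219 holds -> x = 107 * 2 + 5 = 219, acc = 192 + 219 = 411.
Iteration 6: 219 < 219 fails; recursion stops.
x values: 2, 9, 23, 51, 107, 219; the maximum is 219.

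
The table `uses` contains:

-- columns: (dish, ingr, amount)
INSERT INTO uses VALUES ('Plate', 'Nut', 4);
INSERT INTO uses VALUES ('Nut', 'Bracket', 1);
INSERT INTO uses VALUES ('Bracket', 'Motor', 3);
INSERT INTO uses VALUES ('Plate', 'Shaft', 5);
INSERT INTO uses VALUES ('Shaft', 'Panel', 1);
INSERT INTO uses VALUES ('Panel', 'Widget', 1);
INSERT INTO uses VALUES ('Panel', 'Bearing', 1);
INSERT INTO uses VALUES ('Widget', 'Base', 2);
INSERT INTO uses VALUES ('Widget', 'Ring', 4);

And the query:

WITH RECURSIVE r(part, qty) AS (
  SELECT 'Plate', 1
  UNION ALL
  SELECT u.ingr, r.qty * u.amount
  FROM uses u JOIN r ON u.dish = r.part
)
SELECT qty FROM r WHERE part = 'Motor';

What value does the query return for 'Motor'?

Base: (Plate, qty=1).
Iteration 1: components of {Plate} -> Nut = 1*4 = 4, Shaft = 1*5 = 5.
Iteration 2: components of {Nut,Shaft} -> Bracket = 4*1 = 4, Panel = 5*1 = 5.
Iteration 3: components of {Bracket,Panel} -> Bearing = 5*1 = 5, Motor = 4*3 = 12, Widget = 5*1 = 5.
Iteration 4: components of {Bearing,Motor,Widget} -> Base = 5*2 = 10, Ring = 5*4 = 20.
Iteration 5: no further components; recursion stops.

12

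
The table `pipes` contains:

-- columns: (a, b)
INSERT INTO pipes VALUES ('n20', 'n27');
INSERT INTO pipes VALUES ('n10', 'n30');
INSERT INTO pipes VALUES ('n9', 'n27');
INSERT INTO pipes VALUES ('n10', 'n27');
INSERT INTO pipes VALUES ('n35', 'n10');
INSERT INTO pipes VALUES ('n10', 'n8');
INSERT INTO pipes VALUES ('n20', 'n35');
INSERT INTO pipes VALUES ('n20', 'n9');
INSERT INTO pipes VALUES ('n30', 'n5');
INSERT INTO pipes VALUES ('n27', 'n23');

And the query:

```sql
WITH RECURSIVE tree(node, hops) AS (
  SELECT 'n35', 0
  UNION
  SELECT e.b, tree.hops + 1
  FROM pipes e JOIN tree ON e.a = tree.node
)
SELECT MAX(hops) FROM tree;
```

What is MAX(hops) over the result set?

3

Base: (n35, hops=0).
Iteration 1: edges from {n35} -> (n10, hops=1).
Iteration 2: edges from {n10} -> (n27, hops=2), (n30, hops=2), (n8, hops=2).
Iteration 3: edges from {n27,n30,n8} -> (n23, hops=3), (n5, hops=3).
Iteration 4: no outgoing edges from {n23,n5}; recursion stops.
hops values: 0, 1, 2, 2, 2, 3, 3; the maximum is 3.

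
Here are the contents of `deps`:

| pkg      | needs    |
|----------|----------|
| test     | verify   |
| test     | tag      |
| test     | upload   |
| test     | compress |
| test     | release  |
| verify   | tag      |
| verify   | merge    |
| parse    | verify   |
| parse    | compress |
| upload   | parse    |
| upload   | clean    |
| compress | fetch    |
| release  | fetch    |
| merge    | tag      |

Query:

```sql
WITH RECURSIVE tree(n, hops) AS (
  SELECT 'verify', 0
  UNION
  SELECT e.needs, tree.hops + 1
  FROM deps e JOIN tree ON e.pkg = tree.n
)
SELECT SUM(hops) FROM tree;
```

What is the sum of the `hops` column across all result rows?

Base: (verify, hops=0).
Iteration 1: edges from {verify} -> (merge, hops=1), (tag, hops=1).
Iteration 2: edges from {merge,tag} -> (tag, hops=2).
Iteration 3: no outgoing edges from {tag}; recursion stops.
SUM(hops) = 0 + 1 + 1 + 2 = 4.

4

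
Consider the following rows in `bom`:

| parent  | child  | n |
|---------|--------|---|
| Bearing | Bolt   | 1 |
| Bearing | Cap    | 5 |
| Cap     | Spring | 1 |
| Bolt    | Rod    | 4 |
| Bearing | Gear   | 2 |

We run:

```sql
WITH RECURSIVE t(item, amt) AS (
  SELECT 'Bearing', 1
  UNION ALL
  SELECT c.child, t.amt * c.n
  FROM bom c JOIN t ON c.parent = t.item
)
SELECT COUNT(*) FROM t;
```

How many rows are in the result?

6

Base: (Bearing, amt=1).
Iteration 1: components of {Bearing} -> Bolt = 1*1 = 1, Cap = 1*5 = 5, Gear = 1*2 = 2.
Iteration 2: components of {Bolt,Cap,Gear} -> Rod = 1*4 = 4, Spring = 5*1 = 5.
Iteration 3: no further components; recursion stops.
Total rows emitted: 6.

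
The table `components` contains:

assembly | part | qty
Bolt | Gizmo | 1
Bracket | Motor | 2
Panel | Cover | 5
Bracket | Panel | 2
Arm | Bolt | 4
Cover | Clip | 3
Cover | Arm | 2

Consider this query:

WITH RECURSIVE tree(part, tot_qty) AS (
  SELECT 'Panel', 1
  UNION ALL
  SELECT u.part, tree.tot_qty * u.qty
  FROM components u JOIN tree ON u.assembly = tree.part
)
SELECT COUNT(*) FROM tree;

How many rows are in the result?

Base: (Panel, tot_qty=1).
Iteration 1: components of {Panel} -> Cover = 1*5 = 5.
Iteration 2: components of {Cover} -> Arm = 5*2 = 10, Clip = 5*3 = 15.
Iteration 3: components of {Arm,Clip} -> Bolt = 10*4 = 40.
Iteration 4: components of {Bolt} -> Gizmo = 40*1 = 40.
Iteration 5: no further components; recursion stops.
Total rows emitted: 6.

6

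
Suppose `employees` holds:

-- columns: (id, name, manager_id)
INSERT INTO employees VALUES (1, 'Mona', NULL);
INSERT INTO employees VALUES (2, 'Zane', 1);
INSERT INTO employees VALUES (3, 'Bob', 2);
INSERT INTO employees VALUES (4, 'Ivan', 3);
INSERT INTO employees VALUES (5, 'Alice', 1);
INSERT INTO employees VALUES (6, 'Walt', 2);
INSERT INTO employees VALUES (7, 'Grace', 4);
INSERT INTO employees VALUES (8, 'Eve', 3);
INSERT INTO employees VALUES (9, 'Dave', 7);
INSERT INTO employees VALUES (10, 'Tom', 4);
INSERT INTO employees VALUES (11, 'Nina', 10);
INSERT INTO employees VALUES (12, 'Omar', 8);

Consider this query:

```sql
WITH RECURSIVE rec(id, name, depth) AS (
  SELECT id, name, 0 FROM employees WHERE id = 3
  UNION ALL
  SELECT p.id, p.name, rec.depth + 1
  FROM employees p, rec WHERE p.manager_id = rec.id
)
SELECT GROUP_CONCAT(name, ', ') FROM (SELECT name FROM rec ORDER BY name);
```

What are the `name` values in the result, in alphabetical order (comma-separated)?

Base: id=3 (Bob) at depth 0.
Iteration 1: rows with manager_id in {3} -> Ivan (id 4, depth 1), Eve (id 8, depth 1).
Iteration 2: rows with manager_id in {4,8} -> Grace (id 7, depth 2), Tom (id 10, depth 2), Omar (id 12, depth 2).
Iteration 3: rows with manager_id in {7,10,12} -> Dave (id 9, depth 3), Nina (id 11, depth 3).
Iteration 4: no rows with manager_id in {9,11}; recursion stops.

Bob, Dave, Eve, Grace, Ivan, Nina, Omar, Tom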